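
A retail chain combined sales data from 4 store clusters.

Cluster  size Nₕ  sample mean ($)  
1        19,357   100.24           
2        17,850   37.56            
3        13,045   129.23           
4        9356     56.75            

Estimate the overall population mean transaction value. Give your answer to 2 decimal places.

80.99

N = 59608; weights Wₕ = Nₕ/N = (0.3247, 0.2995, 0.2188, 0.1570).
x̄_st = Σ Wₕ·x̄ₕ = 0.3247·100.24 + 0.2995·37.56 + 0.2188·129.23 + 0.1570·56.75 ≈ 80.9883...
→ 80.99.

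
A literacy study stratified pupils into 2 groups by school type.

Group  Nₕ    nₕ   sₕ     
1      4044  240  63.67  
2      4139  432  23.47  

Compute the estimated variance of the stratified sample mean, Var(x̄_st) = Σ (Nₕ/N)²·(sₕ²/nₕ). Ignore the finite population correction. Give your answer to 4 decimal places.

4.4515

N = 8183; Wₕ = Nₕ/N.
group 1: (4044/8183)²·63.67²/240 = 4.1253011
group 2: (4139/8183)²·23.47²/432 = 0.3262182
Sum = 4.4515193 → 4.4515.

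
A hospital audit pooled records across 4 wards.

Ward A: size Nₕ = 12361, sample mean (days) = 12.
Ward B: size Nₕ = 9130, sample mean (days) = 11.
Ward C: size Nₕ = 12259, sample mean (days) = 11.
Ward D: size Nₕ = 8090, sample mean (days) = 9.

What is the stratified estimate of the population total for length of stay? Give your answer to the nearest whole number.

456421

Population total = Σ Nₕ·x̄ₕ (each stratum's size times its mean).
12361·12 + 9130·11 + 12259·11 + 8090·9 = 148332 + 100430 + 134849 + 72810 = 456421.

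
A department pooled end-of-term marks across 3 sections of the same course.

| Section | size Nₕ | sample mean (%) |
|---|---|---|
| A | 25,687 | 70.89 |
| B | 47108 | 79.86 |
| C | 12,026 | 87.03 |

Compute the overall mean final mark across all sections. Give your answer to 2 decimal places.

78.16

x̄_st = (Σ Nₕx̄ₕ) / (Σ Nₕ) = (25687·70.89 + 47108·79.86 + 12026·87.03) / 84821
= 6629619.09 / 84821 = 78.1601... → 78.16.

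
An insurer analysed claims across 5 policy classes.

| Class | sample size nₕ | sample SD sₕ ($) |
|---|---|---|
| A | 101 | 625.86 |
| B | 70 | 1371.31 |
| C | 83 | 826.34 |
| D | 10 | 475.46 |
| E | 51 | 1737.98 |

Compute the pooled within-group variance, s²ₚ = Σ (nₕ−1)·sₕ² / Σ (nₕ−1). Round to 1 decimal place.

1219290.1

A: (101−1)·625.86² = 100·391700.7396 = 39170073.96
B: (70−1)·1371.31² = 69·1880491.1161 = 129753887.0109
C: (83−1)·826.34² = 82·682837.7956 = 55992699.2392
D: (10−1)·475.46² = 9·226062.2116 = 2034559.9044
E: (51−1)·1737.98² = 50·3020574.4804 = 151028724.02
Numerator = 377979944.1345; denominator = Σ(nₕ−1) = 310.
s²ₚ = 377979944.1345/310 = 1219290.142... → 1219290.1.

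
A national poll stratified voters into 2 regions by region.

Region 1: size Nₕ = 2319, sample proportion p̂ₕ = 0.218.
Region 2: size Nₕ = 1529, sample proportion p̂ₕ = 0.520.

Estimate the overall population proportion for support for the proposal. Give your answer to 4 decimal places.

0.3380

Wₕ = Nₕ/N with N = 3848: 0.6027, 0.3973.
p̂_st = 0.6027·0.218 + 0.3973·0.520 ≈ 0.337999... → 0.3380.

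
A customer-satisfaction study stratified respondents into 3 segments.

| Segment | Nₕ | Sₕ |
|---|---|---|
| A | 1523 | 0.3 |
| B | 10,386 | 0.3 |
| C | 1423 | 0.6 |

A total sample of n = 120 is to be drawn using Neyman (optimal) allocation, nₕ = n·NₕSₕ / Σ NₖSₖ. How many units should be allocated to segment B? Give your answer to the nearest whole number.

A: NₕSₕ = 1523·0.3 = 456.9
B: NₕSₕ = 10386·0.3 = 3115.8
C: NₕSₕ = 1423·0.6 = 853.8
Σ NₕSₕ = 4426.5.
n_B = 120·3115.8/4426.5 = 84.468... → 84.

84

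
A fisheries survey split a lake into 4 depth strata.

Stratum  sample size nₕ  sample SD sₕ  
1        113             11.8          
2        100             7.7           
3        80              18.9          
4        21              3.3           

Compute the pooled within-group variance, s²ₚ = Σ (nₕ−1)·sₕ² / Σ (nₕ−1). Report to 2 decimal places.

160.97

1: (113−1)·11.8² = 112·139.24 = 15594.88
2: (100−1)·7.7² = 99·59.29 = 5869.71
3: (80−1)·18.9² = 79·357.21 = 28219.59
4: (21−1)·3.3² = 20·10.89 = 217.8
Numerator = 49901.98; denominator = Σ(nₕ−1) = 310.
s²ₚ = 49901.98/310 = 160.9741... → 160.97.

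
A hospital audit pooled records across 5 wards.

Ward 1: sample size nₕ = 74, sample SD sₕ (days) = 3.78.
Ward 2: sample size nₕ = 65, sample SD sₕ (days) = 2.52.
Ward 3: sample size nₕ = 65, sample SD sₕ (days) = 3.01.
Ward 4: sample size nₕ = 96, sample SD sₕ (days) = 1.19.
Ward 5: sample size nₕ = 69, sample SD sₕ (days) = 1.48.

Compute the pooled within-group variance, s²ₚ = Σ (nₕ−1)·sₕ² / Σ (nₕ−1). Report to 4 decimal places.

6.3539

Degrees of freedom: 73 + 64 + 64 + 95 + 68 = 364.
Σ(nₕ−1)sₕ² = 73·14.2884 + 64·6.3504 + 64·9.0601 + 95·1.4161 + 68·2.1904 = 2312.8019.
s²ₚ = 2312.8019 / 364 = 6.353851... → 6.3539.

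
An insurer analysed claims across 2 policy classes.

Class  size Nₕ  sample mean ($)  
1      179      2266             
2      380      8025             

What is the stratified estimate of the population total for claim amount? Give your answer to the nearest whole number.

3455114

Estimate total by summing Nₕ·x̄ₕ over strata.
179·2266 + 380·8025 = 405614 + 3049500 = 3455114.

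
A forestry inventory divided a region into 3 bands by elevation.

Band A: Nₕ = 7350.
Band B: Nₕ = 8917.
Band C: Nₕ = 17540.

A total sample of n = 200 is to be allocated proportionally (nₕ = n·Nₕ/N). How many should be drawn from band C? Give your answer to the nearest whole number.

Share of band C = 17540/33807 = 0.51883.
Allocate 200 × 0.51883 = 103.765... → 104.

104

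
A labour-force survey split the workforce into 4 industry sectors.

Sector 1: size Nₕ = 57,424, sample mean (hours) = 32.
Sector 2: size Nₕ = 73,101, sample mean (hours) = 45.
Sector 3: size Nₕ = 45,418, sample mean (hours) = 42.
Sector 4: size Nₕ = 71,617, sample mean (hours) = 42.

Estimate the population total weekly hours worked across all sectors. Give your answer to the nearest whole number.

1: 57424·32 = 1837568
2: 73101·45 = 3289545
3: 45418·42 = 1907556
4: 71617·42 = 3007914
τ̂ = Σ Nₕx̄ₕ = 10042583.

10042583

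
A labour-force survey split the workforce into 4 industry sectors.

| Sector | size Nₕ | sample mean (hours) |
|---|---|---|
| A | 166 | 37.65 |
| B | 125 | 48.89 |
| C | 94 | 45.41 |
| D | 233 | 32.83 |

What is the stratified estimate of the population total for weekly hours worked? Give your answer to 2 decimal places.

A: 166·37.65 = 6249.9
B: 125·48.89 = 6111.25
C: 94·45.41 = 4268.54
D: 233·32.83 = 7649.39
τ̂ = Σ Nₕx̄ₕ = 24279.08.

24279.08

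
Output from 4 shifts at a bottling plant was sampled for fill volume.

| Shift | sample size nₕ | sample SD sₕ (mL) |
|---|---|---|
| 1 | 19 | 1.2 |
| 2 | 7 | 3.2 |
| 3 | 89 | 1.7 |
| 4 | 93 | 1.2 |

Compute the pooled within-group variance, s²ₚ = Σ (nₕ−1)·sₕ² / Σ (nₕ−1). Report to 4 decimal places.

2.3243

Degrees of freedom: 18 + 6 + 88 + 92 = 204.
Σ(nₕ−1)sₕ² = 18·1.44 + 6·10.24 + 88·2.89 + 92·1.44 = 474.16.
s²ₚ = 474.16 / 204 = 2.324314... → 2.3243.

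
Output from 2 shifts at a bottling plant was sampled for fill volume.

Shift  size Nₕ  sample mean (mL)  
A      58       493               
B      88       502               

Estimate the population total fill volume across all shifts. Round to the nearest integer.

72770

Estimate total by summing Nₕ·x̄ₕ over strata.
58·493 + 88·502 = 28594 + 44176 = 72770.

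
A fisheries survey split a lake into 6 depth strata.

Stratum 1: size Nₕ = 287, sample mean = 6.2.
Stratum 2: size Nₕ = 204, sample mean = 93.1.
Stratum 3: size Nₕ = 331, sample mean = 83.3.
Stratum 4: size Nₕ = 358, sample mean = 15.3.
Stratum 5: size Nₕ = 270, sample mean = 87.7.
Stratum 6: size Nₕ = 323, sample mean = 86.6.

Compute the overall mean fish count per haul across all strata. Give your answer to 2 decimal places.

N = 1773; weights Wₕ = Nₕ/N = (0.1619, 0.1151, 0.1867, 0.2019, 0.1523, 0.1822).
x̄_st = Σ Wₕ·x̄ₕ = 0.1619·6.2 + 0.1151·93.1 + 0.1867·83.3 + 0.2019·15.3 + 0.1523·87.7 + 0.1822·86.6 ≈ 59.4880...
→ 59.49.

59.49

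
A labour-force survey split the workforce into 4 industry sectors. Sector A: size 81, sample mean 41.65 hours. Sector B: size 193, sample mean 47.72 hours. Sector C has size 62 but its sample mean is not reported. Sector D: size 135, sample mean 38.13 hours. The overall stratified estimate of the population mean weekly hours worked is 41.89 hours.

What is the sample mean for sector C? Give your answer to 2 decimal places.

32.24

Σ Nₕx̄ₕ = N·μ, so 62·x̄_C = 471·41.89 − (81·41.65 + 193·47.72 + 135·38.13).
= 19730.19 − 17731.16 = 1999.03.
x̄_C = 1999.03 / 62 = 32.2424... → 32.24.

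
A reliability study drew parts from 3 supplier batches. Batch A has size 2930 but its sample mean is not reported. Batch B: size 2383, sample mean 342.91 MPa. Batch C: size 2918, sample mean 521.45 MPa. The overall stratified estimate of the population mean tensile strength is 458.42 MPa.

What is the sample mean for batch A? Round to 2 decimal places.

489.59

Σ Nₕx̄ₕ = N·μ, so 2930·x̄_A = 8231·458.42 − (2383·342.91 + 2918·521.45).
= 3773255.02 − 2338745.63 = 1434509.39.
x̄_A = 1434509.39 / 2930 = 489.5936... → 489.59.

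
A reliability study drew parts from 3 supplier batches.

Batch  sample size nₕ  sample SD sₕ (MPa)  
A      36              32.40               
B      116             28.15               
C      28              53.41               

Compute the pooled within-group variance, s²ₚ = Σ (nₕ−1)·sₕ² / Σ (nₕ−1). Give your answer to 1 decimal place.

A: (36−1)·32.40² = 35·1049.76 = 36741.6
B: (116−1)·28.15² = 115·792.4225 = 91128.5875
C: (28−1)·53.41² = 27·2852.6281 = 77020.9587
Numerator = 204891.1462; denominator = Σ(nₕ−1) = 177.
s²ₚ = 204891.1462/177 = 1157.577... → 1157.6.

1157.6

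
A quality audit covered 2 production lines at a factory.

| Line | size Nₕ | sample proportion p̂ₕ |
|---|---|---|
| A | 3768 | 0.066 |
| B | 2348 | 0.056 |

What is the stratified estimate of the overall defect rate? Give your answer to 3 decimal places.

N = 3768 + 2348 = 6116.
Overall proportion = Σ (Nₕ/N)·p̂ₕ.
Σ Nₕp̂ₕ = 248.688 + 131.488 = 380.176.
380.176 / 6116 = 0.06216... → 0.062.

0.062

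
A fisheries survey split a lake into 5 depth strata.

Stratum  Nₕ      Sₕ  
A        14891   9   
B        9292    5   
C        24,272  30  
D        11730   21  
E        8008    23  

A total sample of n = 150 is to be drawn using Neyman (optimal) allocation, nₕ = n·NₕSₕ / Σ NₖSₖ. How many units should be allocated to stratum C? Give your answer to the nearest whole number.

Σ NₕSₕ = 14891·9 + 9292·5 + 24272·30 + 11730·21 + 8008·23 = 1339153.
Share for C: 728160/1339153 = 0.54375.
n_C = 150 × 0.54375 = 81.562... → 82.

82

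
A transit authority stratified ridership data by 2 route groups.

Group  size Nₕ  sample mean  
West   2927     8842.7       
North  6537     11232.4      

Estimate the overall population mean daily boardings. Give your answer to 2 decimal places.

N = 2927 + 6537 = 9464.
Overall mean = Σ (Nₕ/N)·x̄ₕ — weight by population share, not a simple average.
Σ Nₕx̄ₕ = 2927·8842.7 + 6537·11232.4 = 25882582.9 + 73426198.8 = 99308781.7.
Divide by N: 99308781.7 / 9464 = 10493.3201... → 10493.32.

10493.32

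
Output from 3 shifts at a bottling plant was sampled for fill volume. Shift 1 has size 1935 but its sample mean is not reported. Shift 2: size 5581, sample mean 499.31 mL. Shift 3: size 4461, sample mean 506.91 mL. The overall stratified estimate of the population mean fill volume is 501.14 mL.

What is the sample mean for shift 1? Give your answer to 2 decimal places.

Σ Nₕx̄ₕ = N·μ, so 1935·x̄_1 = 11977·501.14 − (5581·499.31 + 4461·506.91).
= 6002153.78 − 5047974.62 = 954179.16.
x̄_1 = 954179.16 / 1935 = 493.1158... → 493.12.

493.12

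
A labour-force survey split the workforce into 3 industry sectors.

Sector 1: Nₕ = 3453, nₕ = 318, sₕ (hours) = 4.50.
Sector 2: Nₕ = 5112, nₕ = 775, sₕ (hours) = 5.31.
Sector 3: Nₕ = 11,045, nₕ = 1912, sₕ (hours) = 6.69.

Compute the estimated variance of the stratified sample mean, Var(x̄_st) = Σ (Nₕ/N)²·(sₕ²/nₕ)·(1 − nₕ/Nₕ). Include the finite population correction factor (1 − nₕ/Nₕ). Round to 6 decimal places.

0.010030

N = 19610; Wₕ = Nₕ/N.
sector 1: (3453/19610)²·4.50²/318·(1 − 318/3453) = 0.001792573
sector 2: (5112/19610)²·5.31²/775·(1 − 775/5112) = 0.002097550
sector 3: (11045/19610)²·6.69²/1912·(1 − 1912/11045) = 0.006140282
Sum = 0.010030406 → 0.010030.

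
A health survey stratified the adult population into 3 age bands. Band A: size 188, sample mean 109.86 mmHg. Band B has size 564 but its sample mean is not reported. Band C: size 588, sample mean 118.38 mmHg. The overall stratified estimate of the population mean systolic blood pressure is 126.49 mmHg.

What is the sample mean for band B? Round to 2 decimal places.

Σ Nₕx̄ₕ = N·μ, so 564·x̄_B = 1340·126.49 − (188·109.86 + 588·118.38).
= 169496.6 − 90261.12 = 79235.48.
x̄_B = 79235.48 / 564 = 140.4884... → 140.49.

140.49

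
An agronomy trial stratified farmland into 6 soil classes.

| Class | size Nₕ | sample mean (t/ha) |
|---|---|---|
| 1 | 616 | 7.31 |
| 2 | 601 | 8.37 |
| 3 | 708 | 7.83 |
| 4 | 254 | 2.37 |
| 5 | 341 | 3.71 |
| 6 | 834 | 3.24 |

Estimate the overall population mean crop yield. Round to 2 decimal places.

5.86

N = 616 + 601 + 708 + 254 + 341 + 834 = 3354.
Weight each subgroup mean by Nₕ/N and sum.
Σ Nₕx̄ₕ = 616·7.31 + 601·8.37 + 708·7.83 + 254·2.37 + 341·3.71 + 834·3.24 = 4502.96 + 5030.37 + 5543.64 + 601.98 + 1265.11 + 2702.16 = 19646.22.
Divide by N: 19646.22 / 3354 = 5.8575... → 5.86.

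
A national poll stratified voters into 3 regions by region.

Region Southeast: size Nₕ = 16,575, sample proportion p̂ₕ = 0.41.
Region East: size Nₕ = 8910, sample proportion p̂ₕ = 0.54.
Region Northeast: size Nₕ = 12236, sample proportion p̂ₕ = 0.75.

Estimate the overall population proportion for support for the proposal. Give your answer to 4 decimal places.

N = 16575 + 8910 + 12236 = 37721.
Overall proportion = Σ (Nₕ/N)·p̂ₕ.
Σ Nₕp̂ₕ = 6795.75 + 4811.4 + 9177 = 20784.15.
20784.15 / 37721 = 0.550997... → 0.5510.

0.5510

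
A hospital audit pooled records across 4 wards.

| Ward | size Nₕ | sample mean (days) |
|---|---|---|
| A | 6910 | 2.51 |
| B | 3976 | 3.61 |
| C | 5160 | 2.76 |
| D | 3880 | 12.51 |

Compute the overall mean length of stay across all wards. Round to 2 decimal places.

4.74

N = 19926; weights Wₕ = Nₕ/N = (0.3468, 0.1995, 0.2590, 0.1947).
x̄_st = Σ Wₕ·x̄ₕ = 0.3468·2.51 + 0.1995·3.61 + 0.2590·2.76 + 0.1947·12.51 ≈ 4.7414...
→ 4.74.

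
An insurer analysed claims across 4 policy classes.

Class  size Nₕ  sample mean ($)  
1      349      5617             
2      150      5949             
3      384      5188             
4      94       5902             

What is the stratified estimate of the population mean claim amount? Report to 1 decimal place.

5526.8

x̄_st = (Σ Nₕx̄ₕ) / (Σ Nₕ) = (349·5617 + 150·5949 + 384·5188 + 94·5902) / 977
= 5399663 / 977 = 5526.779... → 5526.8.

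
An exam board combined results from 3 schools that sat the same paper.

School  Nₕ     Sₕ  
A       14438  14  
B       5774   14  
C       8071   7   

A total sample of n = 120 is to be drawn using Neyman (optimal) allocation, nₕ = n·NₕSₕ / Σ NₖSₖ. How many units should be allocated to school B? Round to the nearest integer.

A: NₕSₕ = 14438·14 = 202132
B: NₕSₕ = 5774·14 = 80836
C: NₕSₕ = 8071·7 = 56497
Σ NₕSₕ = 339465.
n_B = 120·80836/339465 = 28.575... → 29.

29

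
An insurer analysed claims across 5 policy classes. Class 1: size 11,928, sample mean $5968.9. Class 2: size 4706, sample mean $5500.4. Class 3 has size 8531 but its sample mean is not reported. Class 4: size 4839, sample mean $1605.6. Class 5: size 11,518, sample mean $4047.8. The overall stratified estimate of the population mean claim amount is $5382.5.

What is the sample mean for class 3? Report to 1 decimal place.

N = 11928 + 4706 + 8531 + 4839 + 11518 = 41522.
Overall total = μ·N = 5382.5·41522 = 223492165.
Subtract the known strata: 11928·5968.9 + 4706·5500.4 + 4839·1605.6 + 11518·4047.8 = 151473980.4.
Remaining total for class 3: 223492165 − 151473980.4 = 72018184.6.
Divide by its size: 72018184.6 / 8531 = 8441.939... → 8441.9.

8441.9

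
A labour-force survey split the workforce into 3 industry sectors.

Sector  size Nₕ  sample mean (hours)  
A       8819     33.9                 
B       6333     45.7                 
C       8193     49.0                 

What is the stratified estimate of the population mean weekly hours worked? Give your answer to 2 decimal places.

42.40

N = 8819 + 6333 + 8193 = 23345.
The stratified mean weights each stratum mean by its population share Nₕ/N.
Σ Nₕx̄ₕ = 8819·33.9 + 6333·45.7 + 8193·49.0 = 298964.1 + 289418.1 + 401457 = 989839.2.
Divide by N: 989839.2 / 23345 = 42.4005... → 42.40.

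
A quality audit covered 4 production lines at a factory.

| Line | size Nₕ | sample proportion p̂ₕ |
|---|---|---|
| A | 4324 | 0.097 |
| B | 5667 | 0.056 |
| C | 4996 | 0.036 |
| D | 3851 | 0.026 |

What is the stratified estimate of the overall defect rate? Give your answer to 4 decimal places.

0.0540

N = 4324 + 5667 + 4996 + 3851 = 18838.
Overall proportion = Σ (Nₕ/N)·p̂ₕ.
Σ Nₕp̂ₕ = 419.428 + 317.352 + 179.856 + 100.126 = 1016.762.
1016.762 / 18838 = 0.053974... → 0.0540.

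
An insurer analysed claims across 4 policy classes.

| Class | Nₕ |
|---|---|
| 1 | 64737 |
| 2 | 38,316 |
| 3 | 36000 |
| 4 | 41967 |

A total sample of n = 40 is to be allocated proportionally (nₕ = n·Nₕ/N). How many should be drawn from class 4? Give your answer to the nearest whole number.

9

Share of class 4 = 41967/181020 = 0.23184.
Allocate 40 × 0.23184 = 9.273... → 9.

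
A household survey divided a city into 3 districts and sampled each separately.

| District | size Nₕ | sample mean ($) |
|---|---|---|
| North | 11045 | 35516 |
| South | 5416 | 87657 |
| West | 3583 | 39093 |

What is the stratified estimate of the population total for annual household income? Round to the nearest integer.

North: 11045·35516 = 392274220
South: 5416·87657 = 474750312
West: 3583·39093 = 140070219
τ̂ = Σ Nₕx̄ₕ = 1007094751.

1007094751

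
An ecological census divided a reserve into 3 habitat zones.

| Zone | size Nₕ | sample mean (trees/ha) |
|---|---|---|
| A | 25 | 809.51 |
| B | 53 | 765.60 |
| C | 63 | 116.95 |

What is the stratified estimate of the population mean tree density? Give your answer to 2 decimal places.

N = 141; weights Wₕ = Nₕ/N = (0.1773, 0.3759, 0.4468).
x̄_st = Σ Wₕ·x̄ₕ = 0.1773·809.51 + 0.3759·765.60 + 0.4468·116.95 ≈ 483.5631...
→ 483.56.

483.56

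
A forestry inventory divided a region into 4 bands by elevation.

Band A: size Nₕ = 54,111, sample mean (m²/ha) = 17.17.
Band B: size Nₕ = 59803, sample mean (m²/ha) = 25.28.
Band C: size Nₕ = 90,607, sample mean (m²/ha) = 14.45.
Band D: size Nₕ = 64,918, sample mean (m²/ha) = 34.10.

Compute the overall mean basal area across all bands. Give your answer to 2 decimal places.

22.13

N = 269439; weights Wₕ = Nₕ/N = (0.2008, 0.2220, 0.3363, 0.2409).
x̄_st = Σ Wₕ·x̄ₕ = 0.2008·17.17 + 0.2220·25.28 + 0.3363·14.45 + 0.2409·34.10 ≈ 22.1344...
→ 22.13.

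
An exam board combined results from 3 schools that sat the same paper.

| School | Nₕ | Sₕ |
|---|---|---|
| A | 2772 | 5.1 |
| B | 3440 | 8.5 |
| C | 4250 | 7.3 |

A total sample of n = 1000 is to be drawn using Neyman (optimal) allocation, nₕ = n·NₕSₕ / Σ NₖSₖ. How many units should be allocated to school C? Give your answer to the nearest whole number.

Σ NₕSₕ = 2772·5.1 + 3440·8.5 + 4250·7.3 = 74402.2.
Share for C: 31025/74402.2 = 0.41699.
n_C = 1000 × 0.41699 = 416.990... → 417.

417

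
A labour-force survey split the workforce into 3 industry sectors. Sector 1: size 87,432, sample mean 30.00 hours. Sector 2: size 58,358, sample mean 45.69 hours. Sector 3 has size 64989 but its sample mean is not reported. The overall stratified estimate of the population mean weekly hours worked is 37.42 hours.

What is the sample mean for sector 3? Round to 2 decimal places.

Σ Nₕx̄ₕ = N·μ, so 64989·x̄_3 = 210779·37.42 − (87432·30.00 + 58358·45.69).
= 7887350.18 − 5289337.02 = 2598013.16.
x̄_3 = 2598013.16 / 64989 = 39.9762... → 39.98.

39.98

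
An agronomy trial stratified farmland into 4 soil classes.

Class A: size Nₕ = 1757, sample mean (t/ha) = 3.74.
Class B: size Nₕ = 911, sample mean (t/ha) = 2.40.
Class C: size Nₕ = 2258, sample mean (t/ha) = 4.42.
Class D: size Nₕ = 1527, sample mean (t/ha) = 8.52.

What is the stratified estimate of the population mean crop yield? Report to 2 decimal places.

N = 1757 + 911 + 2258 + 1527 = 6453.
The stratified mean weights each stratum mean by its population share Nₕ/N.
Σ Nₕx̄ₕ = 1757·3.74 + 911·2.40 + 2258·4.42 + 1527·8.52 = 6571.18 + 2186.4 + 9980.36 + 13010.04 = 31747.98.
Divide by N: 31747.98 / 6453 = 4.9199... → 4.92.

4.92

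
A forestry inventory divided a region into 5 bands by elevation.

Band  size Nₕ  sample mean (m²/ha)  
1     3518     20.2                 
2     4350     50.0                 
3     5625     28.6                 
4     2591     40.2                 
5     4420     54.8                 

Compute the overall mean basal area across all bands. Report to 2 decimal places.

x̄_st = (Σ Nₕx̄ₕ) / (Σ Nₕ) = (3518·20.2 + 4350·50.0 + 5625·28.6 + 2591·40.2 + 4420·54.8) / 20504
= 795812.8 / 20504 = 38.8126... → 38.81.

38.81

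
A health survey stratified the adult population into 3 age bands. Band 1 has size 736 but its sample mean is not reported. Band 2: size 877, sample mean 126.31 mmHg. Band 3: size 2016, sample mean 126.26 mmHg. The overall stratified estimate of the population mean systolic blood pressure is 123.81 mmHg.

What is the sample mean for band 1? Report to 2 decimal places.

N = 736 + 877 + 2016 = 3629.
Overall total = μ·N = 123.81·3629 = 449306.49.
Subtract the known strata: 877·126.31 + 2016·126.26 = 365314.03.
Remaining total for band 1: 449306.49 − 365314.03 = 83992.46.
Divide by its size: 83992.46 / 736 = 114.1202... → 114.12.

114.12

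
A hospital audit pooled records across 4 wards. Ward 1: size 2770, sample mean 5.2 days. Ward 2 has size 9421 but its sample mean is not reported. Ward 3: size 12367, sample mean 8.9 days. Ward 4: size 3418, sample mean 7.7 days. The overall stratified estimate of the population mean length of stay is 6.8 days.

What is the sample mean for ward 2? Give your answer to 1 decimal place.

Σ Nₕx̄ₕ = N·μ, so 9421·x̄_2 = 27976·6.8 − (2770·5.2 + 12367·8.9 + 3418·7.7).
= 190236.8 − 150788.9 = 39447.9.
x̄_2 = 39447.9 / 9421 = 4.187... → 4.2.

4.2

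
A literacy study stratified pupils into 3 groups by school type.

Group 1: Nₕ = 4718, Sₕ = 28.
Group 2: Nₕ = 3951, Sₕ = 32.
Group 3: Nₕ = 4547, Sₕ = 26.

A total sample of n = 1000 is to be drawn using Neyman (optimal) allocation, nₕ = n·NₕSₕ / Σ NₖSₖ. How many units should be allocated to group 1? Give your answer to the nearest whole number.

Σ NₕSₕ = 4718·28 + 3951·32 + 4547·26 = 376758.
Share for 1: 132104/376758 = 0.35063.
n_1 = 1000 × 0.35063 = 350.634... → 351.

351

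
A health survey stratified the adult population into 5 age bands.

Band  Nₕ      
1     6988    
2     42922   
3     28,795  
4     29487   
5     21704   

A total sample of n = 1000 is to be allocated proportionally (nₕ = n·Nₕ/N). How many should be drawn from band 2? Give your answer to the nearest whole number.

330

N = 6988 + 42922 + 28795 + 29487 + 21704 = 129896.
n_2 = 1000·42922/129896 = 330.434... → 330.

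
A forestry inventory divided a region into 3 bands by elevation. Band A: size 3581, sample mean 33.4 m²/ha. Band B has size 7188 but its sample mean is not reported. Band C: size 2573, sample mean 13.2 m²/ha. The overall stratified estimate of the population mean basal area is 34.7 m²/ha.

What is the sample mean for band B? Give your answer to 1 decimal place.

43.0

N = 3581 + 7188 + 2573 = 13342.
Overall total = μ·N = 34.7·13342 = 462967.4.
Subtract the known strata: 3581·33.4 + 2573·13.2 = 153569.
Remaining total for band B: 462967.4 − 153569 = 309398.4.
Divide by its size: 309398.4 / 7188 = 43.044... → 43.0.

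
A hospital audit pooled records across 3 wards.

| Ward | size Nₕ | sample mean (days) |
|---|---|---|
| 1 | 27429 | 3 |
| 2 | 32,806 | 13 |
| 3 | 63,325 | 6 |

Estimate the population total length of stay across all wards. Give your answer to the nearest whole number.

Population total = Σ Nₕ·x̄ₕ (each stratum's size times its mean).
27429·3 + 32806·13 + 63325·6 = 82287 + 426478 + 379950 = 888715.

888715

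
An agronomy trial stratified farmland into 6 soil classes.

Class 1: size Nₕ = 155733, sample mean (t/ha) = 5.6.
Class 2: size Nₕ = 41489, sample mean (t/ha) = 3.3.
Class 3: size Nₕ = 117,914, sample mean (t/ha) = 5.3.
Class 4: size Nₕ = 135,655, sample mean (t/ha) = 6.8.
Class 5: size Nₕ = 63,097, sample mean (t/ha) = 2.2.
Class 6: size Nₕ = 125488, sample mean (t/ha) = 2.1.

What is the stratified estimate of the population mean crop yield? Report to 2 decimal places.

4.63

N = 639376; weights Wₕ = Nₕ/N = (0.2436, 0.0649, 0.1844, 0.2122, 0.0987, 0.1963).
x̄_st = Σ Wₕ·x̄ₕ = 0.2436·5.6 + 0.0649·3.3 + 0.1844·5.3 + 0.2122·6.8 + 0.0987·2.2 + 0.1963·2.1 ≈ 4.6276...
→ 4.63.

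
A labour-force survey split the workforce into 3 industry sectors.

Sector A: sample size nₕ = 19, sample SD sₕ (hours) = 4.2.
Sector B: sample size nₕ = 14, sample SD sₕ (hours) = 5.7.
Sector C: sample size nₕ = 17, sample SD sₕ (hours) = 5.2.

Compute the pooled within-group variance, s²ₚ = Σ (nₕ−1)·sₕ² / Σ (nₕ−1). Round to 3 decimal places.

Degrees of freedom: 18 + 13 + 16 = 47.
Σ(nₕ−1)sₕ² = 18·17.64 + 13·32.49 + 16·27.04 = 1172.53.
s²ₚ = 1172.53 / 47 = 24.94745... → 24.947.

24.947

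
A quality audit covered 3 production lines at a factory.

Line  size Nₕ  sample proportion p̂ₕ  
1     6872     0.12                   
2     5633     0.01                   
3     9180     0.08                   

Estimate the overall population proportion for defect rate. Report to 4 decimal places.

0.0745

N = 6872 + 5633 + 9180 = 21685.
Overall proportion = Σ (Nₕ/N)·p̂ₕ.
Σ Nₕp̂ₕ = 824.64 + 56.33 + 734.4 = 1615.37.
1615.37 / 21685 = 0.074493... → 0.0745.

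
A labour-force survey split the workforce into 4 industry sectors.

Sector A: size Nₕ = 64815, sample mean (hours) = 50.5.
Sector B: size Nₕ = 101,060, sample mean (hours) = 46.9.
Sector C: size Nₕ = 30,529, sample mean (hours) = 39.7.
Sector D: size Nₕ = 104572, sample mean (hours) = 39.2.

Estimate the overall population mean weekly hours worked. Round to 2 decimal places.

x̄_st = (Σ Nₕx̄ₕ) / (Σ Nₕ) = (64815·50.5 + 101060·46.9 + 30529·39.7 + 104572·39.2) / 300976
= 13324095.2 / 300976 = 44.2696... → 44.27.

44.27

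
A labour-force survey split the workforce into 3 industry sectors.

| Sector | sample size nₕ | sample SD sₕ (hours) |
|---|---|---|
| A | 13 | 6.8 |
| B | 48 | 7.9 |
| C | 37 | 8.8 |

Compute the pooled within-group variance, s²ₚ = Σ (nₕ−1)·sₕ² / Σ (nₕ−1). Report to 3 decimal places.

A: (13−1)·6.8² = 12·46.24 = 554.88
B: (48−1)·7.9² = 47·62.41 = 2933.27
C: (37−1)·8.8² = 36·77.44 = 2787.84
Numerator = 6275.99; denominator = Σ(nₕ−1) = 95.
s²ₚ = 6275.99/95 = 66.06305... → 66.063.

66.063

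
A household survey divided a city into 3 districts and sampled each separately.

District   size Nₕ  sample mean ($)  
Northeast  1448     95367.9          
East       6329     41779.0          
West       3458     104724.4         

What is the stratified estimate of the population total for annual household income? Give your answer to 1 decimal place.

Population total = Σ Nₕ·x̄ₕ (each stratum's size times its mean).
1448·95367.9 + 6329·41779.0 + 3458·104724.4 = 138092719.2 + 264419291 + 362136975.2 = 764648985.4.

764648985.4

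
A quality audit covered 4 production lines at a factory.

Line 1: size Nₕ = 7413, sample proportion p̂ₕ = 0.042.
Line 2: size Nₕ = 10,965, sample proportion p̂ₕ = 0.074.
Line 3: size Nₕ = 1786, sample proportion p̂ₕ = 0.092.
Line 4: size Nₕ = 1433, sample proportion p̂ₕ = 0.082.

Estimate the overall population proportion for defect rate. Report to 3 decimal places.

N = 7413 + 10965 + 1786 + 1433 = 21597.
Overall proportion = Σ (Nₕ/N)·p̂ₕ.
Σ Nₕp̂ₕ = 311.346 + 811.41 + 164.312 + 117.506 = 1404.574.
1404.574 / 21597 = 0.06504... → 0.065.

0.065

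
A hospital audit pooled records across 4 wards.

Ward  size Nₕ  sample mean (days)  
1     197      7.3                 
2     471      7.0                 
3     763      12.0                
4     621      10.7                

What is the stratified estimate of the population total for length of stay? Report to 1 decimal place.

20535.8

1: 197·7.3 = 1438.1
2: 471·7.0 = 3297
3: 763·12.0 = 9156
4: 621·10.7 = 6644.7
τ̂ = Σ Nₕx̄ₕ = 20535.8.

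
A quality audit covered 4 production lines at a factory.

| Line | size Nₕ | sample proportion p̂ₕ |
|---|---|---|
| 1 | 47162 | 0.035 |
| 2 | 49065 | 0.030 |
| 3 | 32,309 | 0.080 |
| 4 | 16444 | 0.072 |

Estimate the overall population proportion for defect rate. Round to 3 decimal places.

0.048

N = 47162 + 49065 + 32309 + 16444 = 144980.
Overall proportion = Σ (Nₕ/N)·p̂ₕ.
Σ Nₕp̂ₕ = 1650.67 + 1471.95 + 2584.72 + 1183.968 = 6891.308.
6891.308 / 144980 = 0.04753... → 0.048.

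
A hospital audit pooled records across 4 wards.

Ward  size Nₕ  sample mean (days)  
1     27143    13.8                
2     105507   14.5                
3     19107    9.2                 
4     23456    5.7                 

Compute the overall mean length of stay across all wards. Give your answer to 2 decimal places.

12.64

N = 27143 + 105507 + 19107 + 23456 = 175213.
The stratified mean weights each stratum mean by its population share Nₕ/N.
Σ Nₕx̄ₕ = 27143·13.8 + 105507·14.5 + 19107·9.2 + 23456·5.7 = 374573.4 + 1529851.5 + 175784.4 + 133699.2 = 2213908.5.
Divide by N: 2213908.5 / 175213 = 12.6355... → 12.64.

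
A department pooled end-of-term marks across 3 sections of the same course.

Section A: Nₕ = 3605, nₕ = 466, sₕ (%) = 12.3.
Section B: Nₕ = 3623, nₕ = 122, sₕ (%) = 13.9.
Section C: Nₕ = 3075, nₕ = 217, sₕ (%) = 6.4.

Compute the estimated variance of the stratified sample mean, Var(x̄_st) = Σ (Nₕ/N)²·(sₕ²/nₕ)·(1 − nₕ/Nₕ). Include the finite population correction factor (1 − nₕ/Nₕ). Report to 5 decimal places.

0.23947

N = 10303. Term for each stratum: Wₕ²sₕ²/nₕ·(1−nₕ/Nₕ).
Var(x̄_st) = 0.03460935 + 0.18923559 + 0.01562716 = 0.23947211 → 0.23947.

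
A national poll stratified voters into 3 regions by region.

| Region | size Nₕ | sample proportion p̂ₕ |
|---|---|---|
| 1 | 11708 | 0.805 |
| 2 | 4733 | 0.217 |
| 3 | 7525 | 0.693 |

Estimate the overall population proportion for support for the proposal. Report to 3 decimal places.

Wₕ = Nₕ/N with N = 23966: 0.4885, 0.1975, 0.3140.
p̂_st = 0.4885·0.805 + 0.1975·0.217 + 0.3140·0.693 ≈ 0.65371... → 0.654.

0.654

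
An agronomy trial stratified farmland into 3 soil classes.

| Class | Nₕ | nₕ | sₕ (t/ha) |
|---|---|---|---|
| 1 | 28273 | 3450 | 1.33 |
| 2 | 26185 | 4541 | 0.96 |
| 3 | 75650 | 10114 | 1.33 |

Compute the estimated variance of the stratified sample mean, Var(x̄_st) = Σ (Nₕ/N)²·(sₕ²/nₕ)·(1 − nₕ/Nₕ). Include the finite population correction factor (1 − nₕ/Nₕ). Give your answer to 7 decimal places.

N = 130108; Wₕ = Nₕ/N.
class 1: (28273/130108)²·1.33²/3450·(1 − 3450/28273) = 0.0000212570
class 2: (26185/130108)²·0.96²/4541·(1 − 4541/26185) = 0.0000067947
class 3: (75650/130108)²·1.33²/10114·(1 − 10114/75650) = 0.0000512225
Sum = 0.0000792743 → 0.0000793.

0.0000793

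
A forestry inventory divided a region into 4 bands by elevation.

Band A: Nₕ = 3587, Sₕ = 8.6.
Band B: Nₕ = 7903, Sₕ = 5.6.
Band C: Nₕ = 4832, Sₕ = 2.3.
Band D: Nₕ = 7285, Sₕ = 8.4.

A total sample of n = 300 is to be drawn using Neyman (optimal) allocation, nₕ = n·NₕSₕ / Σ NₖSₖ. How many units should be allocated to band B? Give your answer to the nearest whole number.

Σ NₕSₕ = 3587·8.6 + 7903·5.6 + 4832·2.3 + 7285·8.4 = 147412.6.
Share for B: 44256.8/147412.6 = 0.30022.
n_B = 300 × 0.30022 = 90.067... → 90.

90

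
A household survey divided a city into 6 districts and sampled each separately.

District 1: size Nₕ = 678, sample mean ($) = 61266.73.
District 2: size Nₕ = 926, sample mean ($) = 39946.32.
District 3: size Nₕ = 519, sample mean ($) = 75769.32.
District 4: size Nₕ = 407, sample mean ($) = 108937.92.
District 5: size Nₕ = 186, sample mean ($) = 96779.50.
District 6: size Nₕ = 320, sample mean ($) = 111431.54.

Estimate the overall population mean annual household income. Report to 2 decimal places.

71096.91

N = 3036; weights Wₕ = Nₕ/N = (0.2233, 0.3050, 0.1709, 0.1341, 0.0613, 0.1054).
x̄_st = Σ Wₕ·x̄ₕ = 0.2233·61266.73 + 0.3050·39946.32 + 0.1709·75769.32 + 0.1341·108937.92 + 0.0613·96779.50 + 0.1054·111431.54 ≈ 71096.9122...
→ 71096.91.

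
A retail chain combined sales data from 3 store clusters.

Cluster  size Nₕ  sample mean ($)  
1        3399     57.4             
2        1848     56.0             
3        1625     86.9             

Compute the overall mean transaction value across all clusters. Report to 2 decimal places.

x̄_st = (Σ Nₕx̄ₕ) / (Σ Nₕ) = (3399·57.4 + 1848·56.0 + 1625·86.9) / 6872
= 439803.1 / 6872 = 63.9993... → 64.00.

64.00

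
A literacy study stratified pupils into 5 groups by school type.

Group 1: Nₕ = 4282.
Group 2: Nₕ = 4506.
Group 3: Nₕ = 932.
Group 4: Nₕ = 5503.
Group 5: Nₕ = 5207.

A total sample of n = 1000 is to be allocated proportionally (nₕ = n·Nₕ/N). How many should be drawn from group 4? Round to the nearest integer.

269

Share of group 4 = 5503/20430 = 0.26936.
Allocate 1000 × 0.26936 = 269.359... → 269.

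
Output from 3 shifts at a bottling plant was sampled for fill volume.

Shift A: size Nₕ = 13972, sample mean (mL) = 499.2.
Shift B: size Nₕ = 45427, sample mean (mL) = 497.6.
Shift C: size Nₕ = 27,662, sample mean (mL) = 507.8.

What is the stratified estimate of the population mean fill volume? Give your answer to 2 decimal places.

x̄_st = (Σ Nₕx̄ₕ) / (Σ Nₕ) = (13972·499.2 + 45427·497.6 + 27662·507.8) / 87061
= 43626061.2 / 87061 = 501.0976... → 501.10.

501.10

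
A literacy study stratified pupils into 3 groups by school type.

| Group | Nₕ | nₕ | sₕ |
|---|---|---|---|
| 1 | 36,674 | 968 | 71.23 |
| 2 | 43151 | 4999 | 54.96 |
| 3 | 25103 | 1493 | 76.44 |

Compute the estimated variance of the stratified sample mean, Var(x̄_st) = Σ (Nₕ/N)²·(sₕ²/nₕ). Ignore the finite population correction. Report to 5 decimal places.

0.96649

N = 104928. Term for each stratum: Wₕ²sₕ²/nₕ.
Var(x̄_st) = 0.64030118 + 0.10219020 + 0.22400103 = 0.96649241 → 0.96649.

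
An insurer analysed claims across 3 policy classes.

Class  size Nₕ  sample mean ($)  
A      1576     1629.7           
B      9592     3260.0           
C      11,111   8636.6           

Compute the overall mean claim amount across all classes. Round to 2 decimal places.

N = 1576 + 9592 + 11111 = 22279.
Overall mean = Σ (Nₕ/N)·x̄ₕ — weight by population share, not a simple average.
Σ Nₕx̄ₕ = 1576·1629.7 + 9592·3260.0 + 11111·8636.6 = 2568407.2 + 31269920 + 95961262.6 = 129799589.8.
Divide by N: 129799589.8 / 22279 = 5826.0959... → 5826.10.

5826.10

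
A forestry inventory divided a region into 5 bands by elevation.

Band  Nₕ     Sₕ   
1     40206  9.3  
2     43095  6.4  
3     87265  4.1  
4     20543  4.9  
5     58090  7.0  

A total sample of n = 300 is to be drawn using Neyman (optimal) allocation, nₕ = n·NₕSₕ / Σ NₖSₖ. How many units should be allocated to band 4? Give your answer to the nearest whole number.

20

Σ NₕSₕ = 40206·9.3 + 43095·6.4 + 87265·4.1 + 20543·4.9 + 58090·7.0 = 1514801.
Share for 4: 100660.7/1514801 = 0.06645.
n_4 = 300 × 0.06645 = 19.935... → 20.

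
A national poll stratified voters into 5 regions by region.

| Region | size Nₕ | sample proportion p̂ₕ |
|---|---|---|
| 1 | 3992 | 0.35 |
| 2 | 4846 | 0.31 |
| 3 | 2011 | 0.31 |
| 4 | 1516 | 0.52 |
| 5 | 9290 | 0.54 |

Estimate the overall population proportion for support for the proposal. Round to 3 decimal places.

Wₕ = Nₕ/N with N = 21655: 0.1843, 0.2238, 0.0929, 0.0700, 0.4290.
p̂_st = 0.1843·0.35 + 0.2238·0.31 + 0.0929·0.31 + 0.0700·0.52 + 0.4290·0.54 ≈ 0.43075... → 0.431.

0.431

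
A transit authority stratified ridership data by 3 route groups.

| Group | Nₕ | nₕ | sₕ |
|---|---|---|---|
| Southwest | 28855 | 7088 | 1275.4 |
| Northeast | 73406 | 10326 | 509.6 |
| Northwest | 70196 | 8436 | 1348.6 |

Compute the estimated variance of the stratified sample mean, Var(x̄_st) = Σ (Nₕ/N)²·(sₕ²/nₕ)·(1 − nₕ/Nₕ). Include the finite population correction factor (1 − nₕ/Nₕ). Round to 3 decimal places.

N = 172457. Term for each stratum: Wₕ²sₕ²/nₕ·(1−nₕ/Nₕ).
Var(x̄_st) = 4.846488 + 3.915510 + 31.425901 = 40.187898 → 40.188.

40.188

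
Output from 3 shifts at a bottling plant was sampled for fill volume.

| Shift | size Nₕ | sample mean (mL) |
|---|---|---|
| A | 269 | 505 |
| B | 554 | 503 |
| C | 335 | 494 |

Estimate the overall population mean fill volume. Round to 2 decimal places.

500.86

x̄_st = (Σ Nₕx̄ₕ) / (Σ Nₕ) = (269·505 + 554·503 + 335·494) / 1158
= 579997 / 1158 = 500.8610... → 500.86.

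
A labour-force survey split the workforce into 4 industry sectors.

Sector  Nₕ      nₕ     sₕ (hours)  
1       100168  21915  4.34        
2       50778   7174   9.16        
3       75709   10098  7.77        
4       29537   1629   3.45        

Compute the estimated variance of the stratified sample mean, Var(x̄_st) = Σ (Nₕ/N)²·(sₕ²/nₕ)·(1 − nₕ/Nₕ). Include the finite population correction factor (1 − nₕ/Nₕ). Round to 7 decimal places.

N = 256192; Wₕ = Nₕ/N.
sector 1: (100168/256192)²·4.34²/21915·(1 − 21915/100168) = 0.0001026448
sector 2: (50778/256192)²·9.16²/7174·(1 − 7174/50778) = 0.0003945485
sector 3: (75709/256192)²·7.77²/10098·(1 − 10098/75709) = 0.0004524803
sector 4: (29537/256192)²·3.45²/1629·(1 − 1629/29537) = 0.0000917658
Sum = 0.0010414394 → 0.0010414.

0.0010414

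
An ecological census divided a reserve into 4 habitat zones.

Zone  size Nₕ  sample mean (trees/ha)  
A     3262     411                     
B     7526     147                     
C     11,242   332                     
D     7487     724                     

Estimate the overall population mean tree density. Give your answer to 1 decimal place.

N = 3262 + 7526 + 11242 + 7487 = 29517.
The stratified mean weights each stratum mean by its population share Nₕ/N.
Σ Nₕx̄ₕ = 3262·411 + 7526·147 + 11242·332 + 7487·724 = 1340682 + 1106322 + 3732344 + 5420588 = 11599936.
Divide by N: 11599936 / 29517 = 392.992... → 393.0.

393.0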